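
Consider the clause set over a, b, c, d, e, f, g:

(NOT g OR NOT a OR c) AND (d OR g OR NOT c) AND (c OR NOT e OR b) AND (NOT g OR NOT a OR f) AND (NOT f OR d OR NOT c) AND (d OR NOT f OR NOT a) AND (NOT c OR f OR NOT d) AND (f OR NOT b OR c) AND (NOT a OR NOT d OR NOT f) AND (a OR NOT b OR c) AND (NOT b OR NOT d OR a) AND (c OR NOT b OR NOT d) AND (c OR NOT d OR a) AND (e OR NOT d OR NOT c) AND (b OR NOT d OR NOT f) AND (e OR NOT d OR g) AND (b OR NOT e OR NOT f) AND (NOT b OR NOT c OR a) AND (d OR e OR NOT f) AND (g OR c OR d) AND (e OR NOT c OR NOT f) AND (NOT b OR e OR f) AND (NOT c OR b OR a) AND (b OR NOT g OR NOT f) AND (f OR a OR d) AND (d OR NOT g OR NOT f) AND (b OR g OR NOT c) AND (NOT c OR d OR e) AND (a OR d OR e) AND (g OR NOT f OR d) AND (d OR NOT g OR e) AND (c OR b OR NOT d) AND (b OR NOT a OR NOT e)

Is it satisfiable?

No, unsatisfiable

Try g = false.
Try d = true.
Unit clause (e) forces e = true.
Try c = true.
Unit clause (f) forces f = true.
Unit clause (NOT a) forces a = false.
Unit clause (NOT b) forces b = false.
But (b) is also a unit clause — contradiction.
Undo c and try c = false.
Unit clause (b) forces b = true.
But (NOT b) is also a unit clause — contradiction.
Neither c = true nor c = false works.
Undo d and try d = false.
Unit clause (NOT c) forces c = false.
But (c) is also a unit clause — contradiction.
Neither d = true nor d = false works.
Undo g and try g = true.
Try a = false.
Try b = false.
Unit clause (NOT c) forces c = false.
Unit clause (NOT e) forces e = false.
Unit clause (NOT d) forces d = false.
But (d) is also a unit clause — contradiction.
Undo b and try b = true.
Unit clause (c) forces c = true.
But (NOT c) is also a unit clause — contradiction.
Neither b = true nor b = false works.
Undo a and try a = true.
Unit clause (c) forces c = true.
Unit clause (f) forces f = true.
Unit clause (d) forces d = true.
But (NOT d) is also a unit clause — contradiction.
Neither a = true nor a = false works.
Neither g = true nor g = false works.
No assignment satisfies every clause.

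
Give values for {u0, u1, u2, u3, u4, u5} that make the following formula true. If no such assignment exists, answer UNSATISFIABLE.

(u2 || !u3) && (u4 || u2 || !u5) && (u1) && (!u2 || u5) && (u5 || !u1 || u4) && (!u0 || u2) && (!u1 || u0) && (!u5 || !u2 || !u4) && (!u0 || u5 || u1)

(u1) alone gives u1 = true.
(u0) alone gives u0 = true.
(u2) alone gives u2 = true.
(u5) alone gives u5 = true.
(!u4) alone gives u4 = false.
All clauses hold; u3 can take either value.

u0=true,  u1=true,  u2=true,  u3=false,  u4=false,  u5=true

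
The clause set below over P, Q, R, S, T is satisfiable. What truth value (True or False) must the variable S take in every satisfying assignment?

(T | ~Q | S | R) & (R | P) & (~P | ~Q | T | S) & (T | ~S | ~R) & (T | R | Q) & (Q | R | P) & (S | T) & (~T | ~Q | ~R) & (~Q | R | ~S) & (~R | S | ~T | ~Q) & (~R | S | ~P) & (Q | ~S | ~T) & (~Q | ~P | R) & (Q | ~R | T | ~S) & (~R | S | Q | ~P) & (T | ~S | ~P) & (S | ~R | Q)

Suppose S = 1.
Suppose R = 1.
(T) alone gives T = 1.
(~Q) alone gives Q = 0.
That conflicts with the unit clause (Q).
That branch fails; take R = 0 instead.
(P) alone gives P = 1.
(~Q) alone gives Q = 0.
(T) alone gives T = 1.
That conflicts with the unit clause (~T).
Neither R = 1 nor R = 0 works.
So every satisfying assignment has S = False.

False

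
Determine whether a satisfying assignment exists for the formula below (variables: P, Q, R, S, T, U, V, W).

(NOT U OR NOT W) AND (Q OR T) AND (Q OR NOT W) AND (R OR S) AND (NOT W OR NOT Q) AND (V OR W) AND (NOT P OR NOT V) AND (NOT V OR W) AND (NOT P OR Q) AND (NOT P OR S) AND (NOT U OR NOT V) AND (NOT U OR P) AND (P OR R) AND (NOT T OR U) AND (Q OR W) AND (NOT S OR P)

No

Branch on U: set U = false.
The clause (NOT T) is unit, so T = false.
The clause (Q) is unit, so Q = true.
The clause (NOT W) is unit, so W = false.
The clause (V) is unit, so V = true.
That conflicts with the unit clause (NOT V).
That branch fails; take U = true instead.
The clause (NOT W) is unit, so W = false.
The clause (V) is unit, so V = true.
That conflicts with the unit clause (NOT V).
Neither U = true nor U = false works.
No assignment satisfies every clause.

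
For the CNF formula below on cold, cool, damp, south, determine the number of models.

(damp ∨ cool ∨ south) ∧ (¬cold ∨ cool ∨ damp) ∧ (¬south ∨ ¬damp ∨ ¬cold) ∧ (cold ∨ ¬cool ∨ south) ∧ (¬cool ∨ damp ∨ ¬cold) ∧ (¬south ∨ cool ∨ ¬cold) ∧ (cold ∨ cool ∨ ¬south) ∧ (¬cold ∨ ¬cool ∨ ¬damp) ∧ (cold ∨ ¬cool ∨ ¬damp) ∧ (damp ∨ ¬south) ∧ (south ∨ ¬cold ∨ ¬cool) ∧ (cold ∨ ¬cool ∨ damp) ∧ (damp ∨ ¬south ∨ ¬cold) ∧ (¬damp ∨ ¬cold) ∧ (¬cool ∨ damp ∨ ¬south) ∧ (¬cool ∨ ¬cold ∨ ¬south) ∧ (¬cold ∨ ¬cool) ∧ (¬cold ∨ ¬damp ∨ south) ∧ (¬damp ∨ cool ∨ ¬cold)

There are 2^4 = 16 truth assignments over (cold, cool, damp, south).
Check each against the 19 clauses (columns in the order cold, cool, damp, south):
  F F F F  ✗ fails (damp ∨ cool ∨ south)
  F F F T  ✗ fails (cold ∨ cool ∨ ¬south)
  F F T F  ✓ satisfies all
  F F T T  ✗ fails (cold ∨ cool ∨ ¬south)
  F T F F  ✗ fails (cold ∨ ¬cool ∨ south)
  F T F T  ✗ fails (damp ∨ ¬south)
  F T T F  ✗ fails (cold ∨ ¬cool ∨ south)
  F T T T  ✗ fails (cold ∨ ¬cool ∨ ¬damp)
  T F F F  ✗ fails (damp ∨ cool ∨ south)
  T F F T  ✗ fails (¬cold ∨ cool ∨ damp)
  T F T F  ✗ fails (¬damp ∨ ¬cold)
  T F T T  ✗ fails (¬south ∨ ¬damp ∨ ¬cold)
  T T F F  ✗ fails (¬cool ∨ damp ∨ ¬cold)
  T T F T  ✗ fails (¬cool ∨ damp ∨ ¬cold)
  T T T F  ✗ fails (¬cold ∨ ¬cool ∨ ¬damp)
  T T T T  ✗ fails (¬south ∨ ¬damp ∨ ¬cold)
1 of the 16 rows is a model.

1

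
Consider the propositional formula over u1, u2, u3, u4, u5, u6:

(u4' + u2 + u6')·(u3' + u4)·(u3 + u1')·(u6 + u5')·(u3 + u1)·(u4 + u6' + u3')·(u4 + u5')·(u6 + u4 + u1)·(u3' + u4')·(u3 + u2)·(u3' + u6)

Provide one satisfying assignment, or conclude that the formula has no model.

UNSATISFIABLE

Suppose u3 = 0.
Unit clause (u1') forces u1 = 0.
That conflicts with the unit clause (u1).
Backtrack on u3: now try u3 = 1.
Unit clause (u4) forces u4 = 1.
That conflicts with the unit clause (u4').
Either choice for u3 ends in contradiction.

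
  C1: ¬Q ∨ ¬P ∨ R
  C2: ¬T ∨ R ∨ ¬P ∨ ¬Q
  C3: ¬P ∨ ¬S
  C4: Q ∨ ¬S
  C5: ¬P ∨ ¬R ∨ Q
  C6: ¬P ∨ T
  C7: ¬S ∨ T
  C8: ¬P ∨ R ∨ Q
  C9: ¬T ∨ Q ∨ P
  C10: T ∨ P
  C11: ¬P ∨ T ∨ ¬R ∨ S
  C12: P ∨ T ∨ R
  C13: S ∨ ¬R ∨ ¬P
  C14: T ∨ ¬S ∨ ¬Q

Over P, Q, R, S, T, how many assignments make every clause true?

4

There are 2^5 = 32 truth assignments over (P, Q, R, S, T).
Split on Q. With Q = True, the clauses containing Q are satisfied and ¬Q drops from the rest; 4 of the 2^4 = 16 assignments to the other variables satisfy what remains.
With Q = False, by the same count on the reduced clause set, 0 assignments work.
(One model: P=F, Q=T, R=F, S=F, T=T.)
Total: 4 + 0 = 4.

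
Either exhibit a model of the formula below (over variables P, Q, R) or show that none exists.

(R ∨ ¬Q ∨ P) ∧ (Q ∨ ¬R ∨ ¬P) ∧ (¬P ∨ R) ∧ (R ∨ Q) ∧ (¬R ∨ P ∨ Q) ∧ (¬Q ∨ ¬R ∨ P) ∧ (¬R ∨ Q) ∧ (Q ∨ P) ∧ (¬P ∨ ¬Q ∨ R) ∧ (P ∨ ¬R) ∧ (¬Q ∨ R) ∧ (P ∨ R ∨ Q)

P ↦ True,  Q ↦ True,  R ↦ True

Try P = True.
(R) alone gives R = True.
(Q) alone gives Q = True.
This assignment satisfies each clause.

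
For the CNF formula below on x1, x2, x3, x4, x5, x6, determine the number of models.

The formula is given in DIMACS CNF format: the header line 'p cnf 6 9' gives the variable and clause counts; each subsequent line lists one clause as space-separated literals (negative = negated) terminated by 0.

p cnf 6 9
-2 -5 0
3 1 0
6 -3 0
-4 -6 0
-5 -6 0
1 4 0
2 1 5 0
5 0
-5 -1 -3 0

There are 2^6 = 64 truth assignments over (x1, x2, x3, x4, x5, x6).
Split on x3. With x3 = True, the clauses containing x3 are satisfied and ¬x3 drops from the rest; 0 of the 2^5 = 32 assignments to the other variables satisfy what remains.
With x3 = False, by the same count on the reduced clause set, 2 assignments work.
Total: 0 + 2 = 2.

2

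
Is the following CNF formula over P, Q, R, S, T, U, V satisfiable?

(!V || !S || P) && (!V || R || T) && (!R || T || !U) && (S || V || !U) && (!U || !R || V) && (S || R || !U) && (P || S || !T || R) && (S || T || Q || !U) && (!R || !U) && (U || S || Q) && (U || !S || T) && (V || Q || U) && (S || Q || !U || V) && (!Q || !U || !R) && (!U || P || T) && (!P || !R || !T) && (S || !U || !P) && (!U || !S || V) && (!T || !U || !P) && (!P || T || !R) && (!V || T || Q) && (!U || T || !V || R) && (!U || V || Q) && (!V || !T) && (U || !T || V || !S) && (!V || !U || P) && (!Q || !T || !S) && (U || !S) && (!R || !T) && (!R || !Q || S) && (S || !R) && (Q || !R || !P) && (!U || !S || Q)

Yes

Case R = false:
Case V = false:
Case S = false:
Unit clause (!U) forces U = false.
Unit clause (Q) forces Q = true.
Case P = true:
All clauses hold; T can take either value.
A satisfying assignment: P ↦ true,  Q ↦ true,  R ↦ false,  S ↦ false,  T ↦ true,  U ↦ false,  V ↦ false.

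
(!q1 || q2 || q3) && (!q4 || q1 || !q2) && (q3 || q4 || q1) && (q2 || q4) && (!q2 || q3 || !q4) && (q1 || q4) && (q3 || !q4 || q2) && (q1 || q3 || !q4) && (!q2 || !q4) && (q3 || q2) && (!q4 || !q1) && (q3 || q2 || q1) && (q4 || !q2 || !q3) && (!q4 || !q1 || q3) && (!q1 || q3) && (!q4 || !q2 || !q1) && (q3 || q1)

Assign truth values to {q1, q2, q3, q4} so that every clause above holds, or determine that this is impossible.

Case q2 = false:
Unit clause (q4) forces q4 = true.
Unit clause (q3) forces q3 = true.
Unit clause (!q1) forces q1 = false.
All clauses are satisfied.

q1: false,  q2: false,  q3: true,  q4: true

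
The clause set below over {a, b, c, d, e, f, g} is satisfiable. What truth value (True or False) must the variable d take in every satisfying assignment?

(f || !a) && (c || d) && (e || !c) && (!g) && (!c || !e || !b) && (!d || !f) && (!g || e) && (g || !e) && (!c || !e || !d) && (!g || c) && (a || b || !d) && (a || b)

Suppose d = false.
(c) alone gives c = true.
(e) alone gives e = true.
(!g) alone gives g = false.
But (g) is also a unit clause — contradiction.
So every satisfying assignment has d = True.

True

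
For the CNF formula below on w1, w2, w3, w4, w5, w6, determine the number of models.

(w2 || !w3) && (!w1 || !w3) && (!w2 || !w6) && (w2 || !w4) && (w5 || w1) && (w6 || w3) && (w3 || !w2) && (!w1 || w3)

3

There are 2^6 = 64 truth assignments over (w1, w2, w3, w4, w5, w6).
Split on w4. With w4 = true, the clauses containing w4 are satisfied and !w4 drops from the rest; 1 of the 2^5 = 32 assignments to the other variables satisfy what remains.
With w4 = false, by the same count on the reduced clause set, 2 assignments work.
Total: 1 + 2 = 3.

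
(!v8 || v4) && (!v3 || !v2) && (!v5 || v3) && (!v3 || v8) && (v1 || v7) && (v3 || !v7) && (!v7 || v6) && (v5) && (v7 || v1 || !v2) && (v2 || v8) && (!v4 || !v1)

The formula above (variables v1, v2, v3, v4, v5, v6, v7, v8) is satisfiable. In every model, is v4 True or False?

Suppose v4 = false.
(!v8) alone gives v8 = false.
(!v3) alone gives v3 = false.
(!v5) alone gives v5 = false.
Now (v5) is unsatisfied and unit — conflict.
So every satisfying assignment has v4 = True.

True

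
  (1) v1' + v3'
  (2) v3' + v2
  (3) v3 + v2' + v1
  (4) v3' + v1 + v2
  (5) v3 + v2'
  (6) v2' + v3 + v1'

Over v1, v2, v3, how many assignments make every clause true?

There are 2^3 = 8 truth assignments over (v1, v2, v3).
Check each against the 6 clauses (columns in the order v1, v2, v3):
  F F F  ✓ satisfies all
  F F T  ✗ fails (v3' + v2)
  F T F  ✗ fails (v3 + v2' + v1)
  F T T  ✓ satisfies all
  T F F  ✓ satisfies all
  T F T  ✗ fails (v1' + v3')
  T T F  ✗ fails (v3 + v2')
  T T T  ✗ fails (v1' + v3')
3 of the 8 rows are models.

3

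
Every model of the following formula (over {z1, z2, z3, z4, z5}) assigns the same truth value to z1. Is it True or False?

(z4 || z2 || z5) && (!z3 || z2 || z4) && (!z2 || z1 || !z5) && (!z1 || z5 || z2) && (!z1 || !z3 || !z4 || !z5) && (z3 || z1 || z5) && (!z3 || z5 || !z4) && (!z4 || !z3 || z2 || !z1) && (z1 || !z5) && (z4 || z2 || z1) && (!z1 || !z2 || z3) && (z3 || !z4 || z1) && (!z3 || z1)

True

Suppose z1 = false.
The clause (!z5) is unit, so z5 = false.
The clause (z3) is unit, so z3 = true.
Now (!z3) is unsatisfied and unit — conflict.
So every satisfying assignment has z1 = True.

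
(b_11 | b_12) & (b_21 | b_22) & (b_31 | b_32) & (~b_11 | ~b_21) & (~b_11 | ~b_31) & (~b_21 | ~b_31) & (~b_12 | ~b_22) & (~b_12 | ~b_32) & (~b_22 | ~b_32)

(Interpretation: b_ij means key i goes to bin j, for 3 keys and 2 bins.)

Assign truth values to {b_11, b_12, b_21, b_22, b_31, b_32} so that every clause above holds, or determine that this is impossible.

UNSATISFIABLE

Suppose b_11 = 1.
Unit clause (~b_21) forces b_21 = 0.
Unit clause (b_22) forces b_22 = 1.
Unit clause (~b_31) forces b_31 = 0.
Unit clause (b_32) forces b_32 = 1.
That conflicts with the unit clause (~b_32).
That branch fails; take b_11 = 0 instead.
Unit clause (b_12) forces b_12 = 1.
Unit clause (~b_22) forces b_22 = 0.
Unit clause (b_21) forces b_21 = 1.
Unit clause (~b_31) forces b_31 = 0.
Unit clause (b_32) forces b_32 = 1.
That conflicts with the unit clause (~b_32).
Both values of b_11 lead to a conflict.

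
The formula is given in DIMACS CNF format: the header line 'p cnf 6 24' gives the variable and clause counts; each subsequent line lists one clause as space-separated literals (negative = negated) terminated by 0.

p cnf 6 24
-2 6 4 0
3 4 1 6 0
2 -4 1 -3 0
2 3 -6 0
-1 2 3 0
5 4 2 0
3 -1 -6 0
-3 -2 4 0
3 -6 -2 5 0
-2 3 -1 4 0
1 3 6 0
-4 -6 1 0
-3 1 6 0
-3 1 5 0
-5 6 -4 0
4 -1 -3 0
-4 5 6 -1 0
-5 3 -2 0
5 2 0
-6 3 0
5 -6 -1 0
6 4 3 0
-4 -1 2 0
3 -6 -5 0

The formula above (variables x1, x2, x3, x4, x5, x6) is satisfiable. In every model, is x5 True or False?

Suppose x5 = False.
The clause (x2) is unit, so x2 = True.
Case x6 = True:
The clause (x3) is unit, so x3 = True.
The clause (x4) is unit, so x4 = True.
The clause (x1) is unit, so x1 = True.
Now (¬x1) is unsatisfied and unit — conflict.
Undo x6 and try x6 = False.
The clause (x4) is unit, so x4 = True.
The clause (¬x1) is unit, so x1 = False.
The clause (x3) is unit, so x3 = True.
Now (¬x3) is unsatisfied and unit — conflict.
Neither x6 = True nor x6 = False works.
So every satisfying assignment has x5 = True.

True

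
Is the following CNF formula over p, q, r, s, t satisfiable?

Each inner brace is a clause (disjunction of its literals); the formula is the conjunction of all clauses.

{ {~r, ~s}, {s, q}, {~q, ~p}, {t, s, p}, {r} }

Satisfiable

(r) alone gives r = 1.
(~s) alone gives s = 0.
(q) alone gives q = 1.
(~p) alone gives p = 0.
(t) alone gives t = 1.
All clauses are satisfied.
A satisfying assignment: p: 0, q: 1, r: 1, s: 0, t: 1.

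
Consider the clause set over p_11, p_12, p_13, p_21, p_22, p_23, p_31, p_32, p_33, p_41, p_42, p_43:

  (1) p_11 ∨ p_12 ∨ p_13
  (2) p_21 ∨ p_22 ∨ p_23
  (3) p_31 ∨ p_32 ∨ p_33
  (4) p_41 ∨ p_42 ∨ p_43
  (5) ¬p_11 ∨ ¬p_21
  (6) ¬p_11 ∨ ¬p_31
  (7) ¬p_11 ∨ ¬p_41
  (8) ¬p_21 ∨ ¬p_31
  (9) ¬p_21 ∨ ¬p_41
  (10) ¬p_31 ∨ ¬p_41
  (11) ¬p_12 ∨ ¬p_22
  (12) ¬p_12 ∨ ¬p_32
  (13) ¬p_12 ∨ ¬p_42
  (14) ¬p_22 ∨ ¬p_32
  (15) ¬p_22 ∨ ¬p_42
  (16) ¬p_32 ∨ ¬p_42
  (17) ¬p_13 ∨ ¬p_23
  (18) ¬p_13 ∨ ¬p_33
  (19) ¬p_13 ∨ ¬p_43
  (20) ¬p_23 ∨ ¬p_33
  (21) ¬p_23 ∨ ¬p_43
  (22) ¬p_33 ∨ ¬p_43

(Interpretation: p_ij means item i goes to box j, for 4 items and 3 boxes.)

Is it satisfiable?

No

Suppose p_11 = False.
Suppose p_12 = True.
(¬p_22) alone gives p_22 = False.
(¬p_32) alone gives p_32 = False.
(¬p_42) alone gives p_42 = False.
Suppose p_21 = True.
(¬p_31) alone gives p_31 = False.
(p_33) alone gives p_33 = True.
(¬p_41) alone gives p_41 = False.
(p_43) alone gives p_43 = True.
That conflicts with the unit clause (¬p_43).
So p_21 must be the other value — set p_21 = False.
(p_23) alone gives p_23 = True.
(¬p_13) alone gives p_13 = False.
(¬p_33) alone gives p_33 = False.
(p_31) alone gives p_31 = True.
(¬p_41) alone gives p_41 = False.
(p_43) alone gives p_43 = True.
That conflicts with the unit clause (¬p_43).
Both values of p_21 lead to a conflict.
So p_12 must be the other value — set p_12 = False.
(p_13) alone gives p_13 = True.
(¬p_23) alone gives p_23 = False.
(¬p_33) alone gives p_33 = False.
(¬p_43) alone gives p_43 = False.
Suppose p_21 = True.
(¬p_31) alone gives p_31 = False.
(p_32) alone gives p_32 = True.
(¬p_41) alone gives p_41 = False.
(p_42) alone gives p_42 = True.
That conflicts with the unit clause (¬p_42).
So p_21 must be the other value — set p_21 = False.
(p_22) alone gives p_22 = True.
(¬p_32) alone gives p_32 = False.
(p_31) alone gives p_31 = True.
(¬p_41) alone gives p_41 = False.
(p_42) alone gives p_42 = True.
That conflicts with the unit clause (¬p_42).
Both values of p_21 lead to a conflict.
Both values of p_12 lead to a conflict.
So p_11 must be the other value — set p_11 = True.
(¬p_21) alone gives p_21 = False.
(¬p_31) alone gives p_31 = False.
(¬p_41) alone gives p_41 = False.
Suppose p_22 = True.
(¬p_12) alone gives p_12 = False.
(¬p_32) alone gives p_32 = False.
(p_33) alone gives p_33 = True.
(¬p_42) alone gives p_42 = False.
(p_43) alone gives p_43 = True.
That conflicts with the unit clause (¬p_43).
So p_22 must be the other value — set p_22 = False.
(p_23) alone gives p_23 = True.
(¬p_13) alone gives p_13 = False.
(¬p_33) alone gives p_33 = False.
(p_32) alone gives p_32 = True.
(¬p_12) alone gives p_12 = False.
(¬p_42) alone gives p_42 = False.
(p_43) alone gives p_43 = True.
That conflicts with the unit clause (¬p_43).
Both values of p_22 lead to a conflict.
Both values of p_11 lead to a conflict.
No assignment satisfies every clause.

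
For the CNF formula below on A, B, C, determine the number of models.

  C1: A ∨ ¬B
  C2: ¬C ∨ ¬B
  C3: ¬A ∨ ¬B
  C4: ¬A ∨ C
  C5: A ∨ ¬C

There are 2^3 = 8 truth assignments over (A, B, C).
Check each against the 5 clauses (columns in the order A, B, C):
  F F F  ✓ satisfies all
  F F T  ✗ fails (A ∨ ¬C)
  F T F  ✗ fails (A ∨ ¬B)
  F T T  ✗ fails (A ∨ ¬B)
  T F F  ✗ fails (¬A ∨ C)
  T F T  ✓ satisfies all
  T T F  ✗ fails (¬A ∨ ¬B)
  T T T  ✗ fails (¬C ∨ ¬B)
2 of the 8 rows are models.

2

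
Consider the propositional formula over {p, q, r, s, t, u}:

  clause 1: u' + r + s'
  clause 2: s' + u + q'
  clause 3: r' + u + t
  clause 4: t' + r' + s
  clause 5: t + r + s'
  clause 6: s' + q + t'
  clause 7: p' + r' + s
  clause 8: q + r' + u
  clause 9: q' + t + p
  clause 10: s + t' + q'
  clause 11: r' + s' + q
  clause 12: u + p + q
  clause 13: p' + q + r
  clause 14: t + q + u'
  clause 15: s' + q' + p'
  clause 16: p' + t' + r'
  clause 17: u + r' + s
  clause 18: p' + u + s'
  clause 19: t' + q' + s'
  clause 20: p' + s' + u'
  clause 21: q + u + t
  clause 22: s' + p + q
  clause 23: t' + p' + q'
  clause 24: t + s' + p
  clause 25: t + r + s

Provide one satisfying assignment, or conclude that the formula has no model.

p ↦ 0, q ↦ 0, r ↦ 0, s ↦ 0, t ↦ 1, u ↦ 1

Suppose u = 1.
Suppose r = 0.
Unit clause (s') forces s = 0.
Unit clause (t) forces t = 1.
Unit clause (q') forces q = 0.
Unit clause (p') forces p = 0.
This assignment satisfies each clause.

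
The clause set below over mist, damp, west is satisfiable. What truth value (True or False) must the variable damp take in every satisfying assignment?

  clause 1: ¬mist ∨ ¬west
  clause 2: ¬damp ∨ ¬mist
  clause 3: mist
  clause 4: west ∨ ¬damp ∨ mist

Suppose damp = True.
Unit clause (¬mist) forces mist = False.
That conflicts with the unit clause (mist).
So every satisfying assignment has damp = False.

False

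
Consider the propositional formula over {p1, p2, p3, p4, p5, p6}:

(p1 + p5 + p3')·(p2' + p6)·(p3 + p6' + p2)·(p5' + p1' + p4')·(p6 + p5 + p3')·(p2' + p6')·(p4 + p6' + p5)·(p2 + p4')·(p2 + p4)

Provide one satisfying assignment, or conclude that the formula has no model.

UNSATISFIABLE

Try p2 = 0.
From the singleton clause (p4'), p4 = 0.
That conflicts with the unit clause (p4).
Backtrack on p2: now try p2 = 1.
From the singleton clause (p6), p6 = 1.
That conflicts with the unit clause (p6').
Neither p2 = 1 nor p2 = 0 works.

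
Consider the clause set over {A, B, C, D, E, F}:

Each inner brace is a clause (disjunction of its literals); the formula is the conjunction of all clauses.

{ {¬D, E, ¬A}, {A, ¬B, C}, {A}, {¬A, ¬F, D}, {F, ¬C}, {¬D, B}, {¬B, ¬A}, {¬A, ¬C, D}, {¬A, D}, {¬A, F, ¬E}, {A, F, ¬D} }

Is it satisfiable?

No

From the singleton clause (A), A = True.
From the singleton clause (¬B), B = False.
From the singleton clause (¬D), D = False.
But (D) is also a unit clause — contradiction.
No assignment satisfies every clause.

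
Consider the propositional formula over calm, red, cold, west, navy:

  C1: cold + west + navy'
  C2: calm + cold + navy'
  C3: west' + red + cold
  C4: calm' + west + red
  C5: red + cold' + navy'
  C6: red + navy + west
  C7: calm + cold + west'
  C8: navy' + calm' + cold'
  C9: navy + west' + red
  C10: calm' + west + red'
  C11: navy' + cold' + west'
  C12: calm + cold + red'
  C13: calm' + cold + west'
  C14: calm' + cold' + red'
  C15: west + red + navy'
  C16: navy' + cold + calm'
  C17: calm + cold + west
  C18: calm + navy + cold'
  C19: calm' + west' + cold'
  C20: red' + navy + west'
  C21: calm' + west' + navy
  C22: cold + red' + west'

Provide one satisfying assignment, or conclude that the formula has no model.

Branch on cold: set cold = 1.
Branch on red: set red = 1.
Unit clause (calm') forces calm = 0.
Unit clause (navy) forces navy = 1.
Unit clause (west') forces west = 0.
Every clause now holds.

calm=0,  red=1,  cold=1,  west=0,  navy=1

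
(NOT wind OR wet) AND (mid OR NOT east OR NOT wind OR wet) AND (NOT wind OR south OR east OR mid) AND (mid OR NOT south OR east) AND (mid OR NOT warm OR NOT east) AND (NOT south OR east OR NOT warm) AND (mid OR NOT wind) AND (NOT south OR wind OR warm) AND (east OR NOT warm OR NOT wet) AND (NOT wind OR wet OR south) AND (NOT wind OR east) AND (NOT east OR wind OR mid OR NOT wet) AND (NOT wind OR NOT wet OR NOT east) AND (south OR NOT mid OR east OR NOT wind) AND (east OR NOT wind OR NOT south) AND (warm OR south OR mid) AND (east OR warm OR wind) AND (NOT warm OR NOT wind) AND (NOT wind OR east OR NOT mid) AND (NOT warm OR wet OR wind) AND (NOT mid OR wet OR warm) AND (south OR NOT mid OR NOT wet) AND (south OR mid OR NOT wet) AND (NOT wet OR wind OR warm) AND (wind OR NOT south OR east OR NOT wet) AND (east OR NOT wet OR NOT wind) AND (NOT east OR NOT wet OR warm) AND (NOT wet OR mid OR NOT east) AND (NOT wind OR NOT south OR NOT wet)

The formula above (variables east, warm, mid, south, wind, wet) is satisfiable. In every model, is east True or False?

True

Suppose east = false.
From the singleton clause (NOT wind), wind = false.
From the singleton clause (warm), warm = true.
From the singleton clause (NOT south), south = false.
From the singleton clause (NOT wet), wet = false.
That conflicts with the unit clause (wet).
So every satisfying assignment has east = True.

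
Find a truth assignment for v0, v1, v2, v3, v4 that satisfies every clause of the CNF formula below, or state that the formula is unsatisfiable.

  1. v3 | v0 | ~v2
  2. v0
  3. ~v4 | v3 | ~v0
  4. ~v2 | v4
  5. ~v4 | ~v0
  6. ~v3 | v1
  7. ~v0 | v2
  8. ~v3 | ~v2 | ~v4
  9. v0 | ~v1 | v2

UNSATISFIABLE

From the singleton clause (v0), v0 = 1.
From the singleton clause (~v4), v4 = 0.
From the singleton clause (~v2), v2 = 0.
That conflicts with the unit clause (v2).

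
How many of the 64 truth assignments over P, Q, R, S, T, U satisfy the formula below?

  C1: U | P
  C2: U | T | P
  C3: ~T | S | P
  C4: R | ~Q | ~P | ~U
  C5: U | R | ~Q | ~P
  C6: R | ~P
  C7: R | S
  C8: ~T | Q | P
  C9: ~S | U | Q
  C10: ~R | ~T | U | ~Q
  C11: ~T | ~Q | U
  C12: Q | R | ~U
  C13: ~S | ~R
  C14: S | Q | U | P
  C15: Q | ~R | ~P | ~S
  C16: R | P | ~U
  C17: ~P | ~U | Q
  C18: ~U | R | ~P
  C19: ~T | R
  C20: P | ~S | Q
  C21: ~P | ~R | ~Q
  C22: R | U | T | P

There are 2^6 = 64 truth assignments over (P, Q, R, S, T, U).
Split on U. With U = 1, the clauses containing U are satisfied and ~U drops from the rest; 2 of the 2^5 = 32 assignments to the other variables satisfy what remains.
With U = 0, by the same count on the reduced clause set, 2 assignments work.
(One model: P=F, Q=F, R=T, S=F, T=F, U=T.)
Total: 2 + 2 = 4.

4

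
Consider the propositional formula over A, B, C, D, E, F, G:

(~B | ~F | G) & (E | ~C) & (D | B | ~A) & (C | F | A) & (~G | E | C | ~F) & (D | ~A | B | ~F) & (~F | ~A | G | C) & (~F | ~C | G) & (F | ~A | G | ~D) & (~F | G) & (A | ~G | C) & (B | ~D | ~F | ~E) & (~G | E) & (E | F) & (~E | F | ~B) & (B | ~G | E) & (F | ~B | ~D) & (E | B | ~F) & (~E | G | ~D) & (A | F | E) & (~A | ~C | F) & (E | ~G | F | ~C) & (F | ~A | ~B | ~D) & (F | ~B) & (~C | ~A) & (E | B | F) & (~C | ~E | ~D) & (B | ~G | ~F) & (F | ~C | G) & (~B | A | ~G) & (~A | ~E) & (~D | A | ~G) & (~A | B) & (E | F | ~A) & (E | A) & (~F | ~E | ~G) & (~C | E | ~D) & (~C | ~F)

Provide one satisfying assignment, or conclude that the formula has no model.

Suppose E = 1.
(~A) alone gives A = 0.
Suppose C = 1.
(~D) alone gives D = 0.
(~F) alone gives F = 0.
(~B) alone gives B = 0.
(G) alone gives G = 1.
This assignment satisfies each clause.

A=0; B=0; C=1; D=0; E=1; F=0; G=1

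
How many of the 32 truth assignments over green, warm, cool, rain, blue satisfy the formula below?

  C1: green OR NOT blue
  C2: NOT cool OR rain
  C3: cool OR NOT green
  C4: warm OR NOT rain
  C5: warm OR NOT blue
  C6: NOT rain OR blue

3

There are 2^5 = 32 truth assignments over (green, warm, cool, rain, blue).
Split on warm. With warm = true, the clauses containing warm are satisfied and NOT warm drops from the rest; 2 of the 2^4 = 16 assignments to the other variables satisfy what remains.
With warm = false, by the same count on the reduced clause set, 1 assignment works.
(One model: green=F, warm=F, cool=F, rain=F, blue=F.)
Total: 2 + 1 = 3.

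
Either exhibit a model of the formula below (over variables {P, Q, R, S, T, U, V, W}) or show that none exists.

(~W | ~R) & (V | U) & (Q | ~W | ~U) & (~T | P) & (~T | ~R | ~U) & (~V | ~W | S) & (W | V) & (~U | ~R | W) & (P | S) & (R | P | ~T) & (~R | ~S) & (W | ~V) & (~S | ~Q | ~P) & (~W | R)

Try W = 0.
(V) alone gives V = 1.
But (~V) is also a unit clause — contradiction.
Backtrack on W: now try W = 1.
(~R) alone gives R = 0.
But (R) is also a unit clause — contradiction.
Neither W = 1 nor W = 0 works.

UNSATISFIABLE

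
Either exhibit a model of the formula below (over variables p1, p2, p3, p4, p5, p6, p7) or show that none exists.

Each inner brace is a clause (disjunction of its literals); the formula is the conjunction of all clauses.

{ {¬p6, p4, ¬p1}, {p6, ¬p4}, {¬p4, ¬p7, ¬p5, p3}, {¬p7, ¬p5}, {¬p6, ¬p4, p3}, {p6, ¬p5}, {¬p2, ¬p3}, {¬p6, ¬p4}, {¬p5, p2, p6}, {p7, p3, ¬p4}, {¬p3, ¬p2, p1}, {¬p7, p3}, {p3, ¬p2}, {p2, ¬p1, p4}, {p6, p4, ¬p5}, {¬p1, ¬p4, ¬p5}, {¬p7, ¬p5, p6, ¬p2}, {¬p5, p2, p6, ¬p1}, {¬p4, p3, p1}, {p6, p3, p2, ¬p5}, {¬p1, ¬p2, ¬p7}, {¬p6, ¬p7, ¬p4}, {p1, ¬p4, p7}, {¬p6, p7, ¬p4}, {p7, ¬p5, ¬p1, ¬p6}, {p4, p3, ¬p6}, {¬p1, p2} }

Try p6 = False.
(¬p4) alone gives p4 = False.
(¬p5) alone gives p5 = False.
Try p2 = False.
(¬p1) alone gives p1 = False.
Try p7 = True.
(p3) alone gives p3 = True.
All clauses are satisfied.

p1: False, p2: False, p3: True, p4: False, p5: False, p6: False, p7: True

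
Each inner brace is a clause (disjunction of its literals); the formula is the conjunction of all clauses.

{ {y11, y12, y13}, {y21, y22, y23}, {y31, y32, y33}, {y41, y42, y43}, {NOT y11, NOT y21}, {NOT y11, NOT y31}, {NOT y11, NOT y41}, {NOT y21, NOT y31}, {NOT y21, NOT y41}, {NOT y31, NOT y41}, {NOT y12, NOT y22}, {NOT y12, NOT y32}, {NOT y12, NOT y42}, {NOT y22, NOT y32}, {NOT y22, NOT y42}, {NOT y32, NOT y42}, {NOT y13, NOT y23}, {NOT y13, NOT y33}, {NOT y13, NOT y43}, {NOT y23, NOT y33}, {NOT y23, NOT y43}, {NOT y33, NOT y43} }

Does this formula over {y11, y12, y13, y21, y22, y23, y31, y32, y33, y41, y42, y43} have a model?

Suppose y11 = false.
Suppose y12 = true.
(NOT y22) alone gives y22 = false.
(NOT y32) alone gives y32 = false.
(NOT y42) alone gives y42 = false.
Suppose y21 = true.
(NOT y31) alone gives y31 = false.
(y33) alone gives y33 = true.
(NOT y41) alone gives y41 = false.
(y43) alone gives y43 = true.
Now (NOT y43) is unsatisfied and unit — conflict.
That branch fails; take y21 = false instead.
(y23) alone gives y23 = true.
(NOT y13) alone gives y13 = false.
(NOT y33) alone gives y33 = false.
(y31) alone gives y31 = true.
(NOT y41) alone gives y41 = false.
(y43) alone gives y43 = true.
Now (NOT y43) is unsatisfied and unit — conflict.
Neither y21 = true nor y21 = false works.
That branch fails; take y12 = false instead.
(y13) alone gives y13 = true.
(NOT y23) alone gives y23 = false.
(NOT y33) alone gives y33 = false.
(NOT y43) alone gives y43 = false.
Suppose y21 = true.
(NOT y31) alone gives y31 = false.
(y32) alone gives y32 = true.
(NOT y41) alone gives y41 = false.
(y42) alone gives y42 = true.
Now (NOT y42) is unsatisfied and unit — conflict.
That branch fails; take y21 = false instead.
(y22) alone gives y22 = true.
(NOT y32) alone gives y32 = false.
(y31) alone gives y31 = true.
(NOT y41) alone gives y41 = false.
(y42) alone gives y42 = true.
Now (NOT y42) is unsatisfied and unit — conflict.
Neither y21 = true nor y21 = false works.
Neither y12 = true nor y12 = false works.
That branch fails; take y11 = true instead.
(NOT y21) alone gives y21 = false.
(NOT y31) alone gives y31 = false.
(NOT y41) alone gives y41 = false.
Suppose y22 = true.
(NOT y12) alone gives y12 = false.
(NOT y32) alone gives y32 = false.
(y33) alone gives y33 = true.
(NOT y42) alone gives y42 = false.
(y43) alone gives y43 = true.
Now (NOT y43) is unsatisfied and unit — conflict.
That branch fails; take y22 = false instead.
(y23) alone gives y23 = true.
(NOT y13) alone gives y13 = false.
(NOT y33) alone gives y33 = false.
(y32) alone gives y32 = true.
(NOT y12) alone gives y12 = false.
(NOT y42) alone gives y42 = false.
(y43) alone gives y43 = true.
Now (NOT y43) is unsatisfied and unit — conflict.
Neither y22 = true nor y22 = false works.
Neither y11 = true nor y11 = false works.
No assignment satisfies every clause.

No, unsatisfiable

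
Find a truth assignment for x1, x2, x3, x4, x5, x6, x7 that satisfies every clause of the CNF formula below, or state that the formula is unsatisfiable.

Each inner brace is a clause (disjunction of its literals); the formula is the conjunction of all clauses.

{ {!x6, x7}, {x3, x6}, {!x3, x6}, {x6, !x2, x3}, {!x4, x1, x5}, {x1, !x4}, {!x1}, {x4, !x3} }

x1=false, x2=false, x3=false, x4=false, x5=true, x6=true, x7=true

From the singleton clause (!x1), x1 = false.
From the singleton clause (!x4), x4 = false.
From the singleton clause (!x3), x3 = false.
From the singleton clause (x6), x6 = true.
From the singleton clause (x7), x7 = true.
No clause remains; x2, x5 are free.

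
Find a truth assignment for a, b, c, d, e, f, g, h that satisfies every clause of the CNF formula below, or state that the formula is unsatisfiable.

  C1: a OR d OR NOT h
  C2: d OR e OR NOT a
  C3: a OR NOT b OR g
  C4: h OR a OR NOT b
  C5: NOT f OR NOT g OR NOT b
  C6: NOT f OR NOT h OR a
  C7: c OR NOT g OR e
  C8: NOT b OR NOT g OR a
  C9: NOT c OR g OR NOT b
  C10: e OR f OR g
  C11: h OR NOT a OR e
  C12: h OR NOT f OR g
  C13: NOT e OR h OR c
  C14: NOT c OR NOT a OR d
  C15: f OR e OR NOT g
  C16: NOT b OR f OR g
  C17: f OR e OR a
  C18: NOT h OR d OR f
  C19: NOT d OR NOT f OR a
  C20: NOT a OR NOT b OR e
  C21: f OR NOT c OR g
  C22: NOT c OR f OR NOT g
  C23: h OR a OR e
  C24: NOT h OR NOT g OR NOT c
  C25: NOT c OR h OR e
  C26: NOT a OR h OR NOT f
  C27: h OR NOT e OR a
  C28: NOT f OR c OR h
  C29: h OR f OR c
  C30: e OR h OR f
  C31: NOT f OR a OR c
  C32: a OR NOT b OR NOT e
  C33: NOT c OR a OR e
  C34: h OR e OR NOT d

Case a = true:
Case d = true:
Case h = true:
Case b = true:
The clause (e) is unit, so e = true.
Case f = false:
The clause (g) is unit, so g = true.
The clause (NOT c) is unit, so c = false.
Every clause now holds.

a ↦ true; b ↦ true; c ↦ false; d ↦ true; e ↦ true; f ↦ false; g ↦ true; h ↦ true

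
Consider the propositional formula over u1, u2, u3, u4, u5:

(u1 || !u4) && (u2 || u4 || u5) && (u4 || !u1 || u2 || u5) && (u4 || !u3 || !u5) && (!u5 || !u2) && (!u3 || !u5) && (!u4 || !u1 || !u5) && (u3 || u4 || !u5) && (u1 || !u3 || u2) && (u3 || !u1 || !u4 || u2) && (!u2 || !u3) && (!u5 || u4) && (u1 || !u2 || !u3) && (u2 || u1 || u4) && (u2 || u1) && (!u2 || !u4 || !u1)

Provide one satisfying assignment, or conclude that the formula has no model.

Branch on u1: set u1 = true.
Branch on u5: set u5 = false.
Branch on u2: set u2 = false.
(u4) alone gives u4 = true.
(u3) alone gives u3 = true.
This assignment satisfies each clause.

u1=true,  u2=false,  u3=true,  u4=true,  u5=false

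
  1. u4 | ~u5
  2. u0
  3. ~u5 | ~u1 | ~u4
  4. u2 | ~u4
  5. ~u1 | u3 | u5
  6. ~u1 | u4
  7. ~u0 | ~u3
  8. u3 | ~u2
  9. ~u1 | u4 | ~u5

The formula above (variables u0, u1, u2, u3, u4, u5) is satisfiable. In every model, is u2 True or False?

False

Suppose u2 = 1.
The clause (u0) is unit, so u0 = 1.
The clause (~u3) is unit, so u3 = 0.
But (u3) is also a unit clause — contradiction.
So every satisfying assignment has u2 = False.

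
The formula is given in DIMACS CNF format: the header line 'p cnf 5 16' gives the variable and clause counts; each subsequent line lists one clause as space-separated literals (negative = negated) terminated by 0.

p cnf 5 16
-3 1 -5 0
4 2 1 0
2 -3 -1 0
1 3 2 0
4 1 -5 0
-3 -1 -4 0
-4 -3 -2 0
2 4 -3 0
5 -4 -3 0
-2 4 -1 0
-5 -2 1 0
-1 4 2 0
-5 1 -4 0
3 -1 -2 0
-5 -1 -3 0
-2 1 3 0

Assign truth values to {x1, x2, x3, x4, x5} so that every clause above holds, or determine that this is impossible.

x1 ↦ False, x2 ↦ True, x3 ↦ True, x4 ↦ False, x5 ↦ False

Branch on x3: set x3 = True.
Branch on x1: set x1 = False.
Unit clause (¬x5) forces x5 = False.
Unit clause (¬x4) forces x4 = False.
Unit clause (x2) forces x2 = True.
All clauses are satisfied.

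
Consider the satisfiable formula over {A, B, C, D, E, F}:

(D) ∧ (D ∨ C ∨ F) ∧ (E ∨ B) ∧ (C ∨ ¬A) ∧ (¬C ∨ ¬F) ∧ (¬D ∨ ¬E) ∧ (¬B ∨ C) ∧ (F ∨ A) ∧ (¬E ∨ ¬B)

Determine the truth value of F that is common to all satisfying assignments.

Suppose F = True.
(D) alone gives D = True.
(¬C) alone gives C = False.
(¬A) alone gives A = False.
(¬E) alone gives E = False.
(B) alone gives B = True.
That conflicts with the unit clause (¬B).
So every satisfying assignment has F = False.

False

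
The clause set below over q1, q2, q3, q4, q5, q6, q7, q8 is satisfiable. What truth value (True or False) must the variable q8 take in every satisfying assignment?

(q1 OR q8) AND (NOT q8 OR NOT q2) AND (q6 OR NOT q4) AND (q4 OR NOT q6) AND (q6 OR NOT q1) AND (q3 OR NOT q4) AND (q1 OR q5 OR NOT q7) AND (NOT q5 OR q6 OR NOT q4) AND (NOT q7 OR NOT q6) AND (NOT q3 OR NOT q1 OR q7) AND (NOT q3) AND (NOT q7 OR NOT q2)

Suppose q8 = false.
Unit clause (q1) forces q1 = true.
Unit clause (q6) forces q6 = true.
Unit clause (q4) forces q4 = true.
Unit clause (q3) forces q3 = true.
That conflicts with the unit clause (NOT q3).
So every satisfying assignment has q8 = True.

True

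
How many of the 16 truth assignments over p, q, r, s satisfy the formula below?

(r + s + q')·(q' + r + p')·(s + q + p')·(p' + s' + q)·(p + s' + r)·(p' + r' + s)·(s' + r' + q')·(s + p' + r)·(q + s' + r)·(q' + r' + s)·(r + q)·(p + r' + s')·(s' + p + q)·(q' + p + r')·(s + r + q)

1

There are 2^4 = 16 truth assignments over (p, q, r, s).
Check each against the 15 clauses (columns in the order p, q, r, s):
  F F F F  ✗ fails (r + q)
  F F F T  ✗ fails (p + s' + r)
  F F T F  ✓ satisfies all
  F F T T  ✗ fails (p + r' + s')
  F T F F  ✗ fails (r + s + q')
  F T F T  ✗ fails (p + s' + r)
  F T T F  ✗ fails (q' + r' + s)
  F T T T  ✗ fails (s' + r' + q')
  T F F F  ✗ fails (s + q + p')
  T F F T  ✗ fails (p' + s' + q)
  T F T F  ✗ fails (s + q + p')
  T F T T  ✗ fails (p' + s' + q)
  T T F F  ✗ fails (r + s + q')
  T T F T  ✗ fails (q' + r + p')
  T T T F  ✗ fails (p' + r' + s)
  T T T T  ✗ fails (s' + r' + q')
1 of the 16 rows is a model.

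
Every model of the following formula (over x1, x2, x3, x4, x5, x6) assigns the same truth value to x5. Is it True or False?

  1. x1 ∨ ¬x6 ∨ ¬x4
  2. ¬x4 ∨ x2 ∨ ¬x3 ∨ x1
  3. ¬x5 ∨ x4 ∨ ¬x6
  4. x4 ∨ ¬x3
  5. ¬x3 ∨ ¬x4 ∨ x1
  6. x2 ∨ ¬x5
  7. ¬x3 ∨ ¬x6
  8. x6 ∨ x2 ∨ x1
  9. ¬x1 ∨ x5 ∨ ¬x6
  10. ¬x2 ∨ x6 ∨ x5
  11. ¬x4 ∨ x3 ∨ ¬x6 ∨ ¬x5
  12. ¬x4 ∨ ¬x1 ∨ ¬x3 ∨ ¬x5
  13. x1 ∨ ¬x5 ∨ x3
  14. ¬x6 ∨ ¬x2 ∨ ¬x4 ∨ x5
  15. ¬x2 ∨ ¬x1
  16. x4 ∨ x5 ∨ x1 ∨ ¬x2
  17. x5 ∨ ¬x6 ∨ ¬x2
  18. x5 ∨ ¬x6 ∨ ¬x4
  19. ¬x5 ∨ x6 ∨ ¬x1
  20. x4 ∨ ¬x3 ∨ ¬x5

False

Suppose x5 = True.
The clause (x2) is unit, so x2 = True.
The clause (¬x1) is unit, so x1 = False.
The clause (x3) is unit, so x3 = True.
The clause (x4) is unit, so x4 = True.
Now (¬x4) is unsatisfied and unit — conflict.
So every satisfying assignment has x5 = False.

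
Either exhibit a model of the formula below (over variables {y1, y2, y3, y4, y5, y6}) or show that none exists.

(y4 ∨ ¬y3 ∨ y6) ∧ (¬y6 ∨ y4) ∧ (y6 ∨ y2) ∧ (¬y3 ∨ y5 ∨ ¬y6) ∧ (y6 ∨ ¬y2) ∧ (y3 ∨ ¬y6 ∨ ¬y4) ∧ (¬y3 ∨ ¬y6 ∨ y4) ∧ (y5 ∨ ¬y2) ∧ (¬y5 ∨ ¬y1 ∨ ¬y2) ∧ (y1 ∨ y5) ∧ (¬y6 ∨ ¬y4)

UNSATISFIABLE

Try y6 = False.
Unit clause (y2) forces y2 = True.
That conflicts with the unit clause (¬y2).
Undo y6 and try y6 = True.
Unit clause (y4) forces y4 = True.
That conflicts with the unit clause (¬y4).
Neither y6 = True nor y6 = False works.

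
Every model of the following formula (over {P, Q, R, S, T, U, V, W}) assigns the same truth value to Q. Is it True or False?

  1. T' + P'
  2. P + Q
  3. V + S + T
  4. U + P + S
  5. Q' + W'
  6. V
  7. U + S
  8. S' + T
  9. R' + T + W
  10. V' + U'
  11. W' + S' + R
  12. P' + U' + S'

Suppose Q = 0.
From the singleton clause (P), P = 1.
From the singleton clause (T'), T = 0.
From the singleton clause (V), V = 1.
From the singleton clause (S'), S = 0.
From the singleton clause (U), U = 1.
Now (U') is unsatisfied and unit — conflict.
So every satisfying assignment has Q = True.

True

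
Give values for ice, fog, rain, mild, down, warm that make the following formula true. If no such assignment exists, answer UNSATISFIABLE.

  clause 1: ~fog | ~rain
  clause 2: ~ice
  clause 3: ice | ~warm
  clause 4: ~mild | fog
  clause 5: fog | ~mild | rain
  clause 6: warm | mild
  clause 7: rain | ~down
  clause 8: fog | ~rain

Unit clause (~ice) forces ice = 0.
Unit clause (~warm) forces warm = 0.
Unit clause (mild) forces mild = 1.
Unit clause (fog) forces fog = 1.
Unit clause (~rain) forces rain = 0.
Unit clause (~down) forces down = 0.
This assignment satisfies each clause.

ice: 0, fog: 1, rain: 0, mild: 1, down: 0, warm: 0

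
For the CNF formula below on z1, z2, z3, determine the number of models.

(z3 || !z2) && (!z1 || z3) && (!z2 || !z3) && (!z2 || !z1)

3

There are 2^3 = 8 truth assignments over (z1, z2, z3).
Check each against the 4 clauses (columns in the order z1, z2, z3):
  F F F  ✓ satisfies all
  F F T  ✓ satisfies all
  F T F  ✗ fails (z3 || !z2)
  F T T  ✗ fails (!z2 || !z3)
  T F F  ✗ fails (!z1 || z3)
  T F T  ✓ satisfies all
  T T F  ✗ fails (z3 || !z2)
  T T T  ✗ fails (!z2 || !z3)
3 of the 8 rows are models.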